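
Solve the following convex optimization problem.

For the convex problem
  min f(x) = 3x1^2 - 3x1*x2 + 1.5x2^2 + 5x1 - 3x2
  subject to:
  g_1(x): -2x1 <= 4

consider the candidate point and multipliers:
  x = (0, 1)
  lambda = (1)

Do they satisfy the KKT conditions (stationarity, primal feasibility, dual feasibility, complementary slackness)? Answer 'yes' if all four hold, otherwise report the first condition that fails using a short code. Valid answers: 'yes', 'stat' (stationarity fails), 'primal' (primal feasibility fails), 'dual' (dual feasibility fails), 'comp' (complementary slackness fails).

Gradient of f: grad f(x) = Q x + c = (2, 0)
Constraint values g_i(x) = a_i^T x - b_i:
  g_1((0, 1)) = -4
Stationarity residual: grad f(x) + sum_i lambda_i a_i = (0, 0)
  -> stationarity OK
Primal feasibility (all g_i <= 0): OK
Dual feasibility (all lambda_i >= 0): OK
Complementary slackness (lambda_i * g_i(x) = 0 for all i): FAILS

Verdict: the first failing condition is complementary_slackness -> comp.

comp


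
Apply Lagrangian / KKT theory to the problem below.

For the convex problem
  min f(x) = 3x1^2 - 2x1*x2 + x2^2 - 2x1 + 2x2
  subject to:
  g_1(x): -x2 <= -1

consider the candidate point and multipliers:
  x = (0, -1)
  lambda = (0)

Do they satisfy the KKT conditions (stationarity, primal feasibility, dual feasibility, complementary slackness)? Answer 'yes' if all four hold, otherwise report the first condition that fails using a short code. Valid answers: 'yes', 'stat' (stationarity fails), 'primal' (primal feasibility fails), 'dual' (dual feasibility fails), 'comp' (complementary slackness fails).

Gradient of f: grad f(x) = Q x + c = (0, 0)
Constraint values g_i(x) = a_i^T x - b_i:
  g_1((0, -1)) = 2
Stationarity residual: grad f(x) + sum_i lambda_i a_i = (0, 0)
  -> stationarity OK
Primal feasibility (all g_i <= 0): FAILS
Dual feasibility (all lambda_i >= 0): OK
Complementary slackness (lambda_i * g_i(x) = 0 for all i): OK

Verdict: the first failing condition is primal_feasibility -> primal.

primal


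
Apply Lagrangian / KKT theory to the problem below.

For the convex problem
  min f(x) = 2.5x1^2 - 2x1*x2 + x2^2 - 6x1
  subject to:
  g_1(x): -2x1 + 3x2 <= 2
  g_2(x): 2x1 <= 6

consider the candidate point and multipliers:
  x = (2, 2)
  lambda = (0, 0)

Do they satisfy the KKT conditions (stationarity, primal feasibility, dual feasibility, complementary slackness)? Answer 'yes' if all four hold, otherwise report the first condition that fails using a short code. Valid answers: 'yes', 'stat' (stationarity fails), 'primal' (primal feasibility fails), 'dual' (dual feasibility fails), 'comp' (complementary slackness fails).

Gradient of f: grad f(x) = Q x + c = (0, 0)
Constraint values g_i(x) = a_i^T x - b_i:
  g_1((2, 2)) = 0
  g_2((2, 2)) = -2
Stationarity residual: grad f(x) + sum_i lambda_i a_i = (0, 0)
  -> stationarity OK
Primal feasibility (all g_i <= 0): OK
Dual feasibility (all lambda_i >= 0): OK
Complementary slackness (lambda_i * g_i(x) = 0 for all i): OK

Verdict: yes, KKT holds.

yes


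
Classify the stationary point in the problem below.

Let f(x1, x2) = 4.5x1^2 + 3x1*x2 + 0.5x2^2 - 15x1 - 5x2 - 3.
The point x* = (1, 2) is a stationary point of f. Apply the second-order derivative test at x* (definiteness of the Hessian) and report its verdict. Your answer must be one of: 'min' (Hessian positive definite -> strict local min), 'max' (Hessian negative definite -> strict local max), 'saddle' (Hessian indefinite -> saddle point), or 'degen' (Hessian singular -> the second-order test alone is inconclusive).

Compute the Hessian H = grad^2 f:
  H = [[9, 3], [3, 1]]
Verify stationarity: grad f(x*) = H x* + g = (0, 0).
Eigenvalues of H: 0, 10.
H has a zero eigenvalue (singular; positive semidefinite but not definite), so H is neither positive definite, negative definite, nor indefinite. The second-order test alone is inconclusive -> degen.
(Indeed, f is constant along the null direction of H through x*, so x* is not a strict local extremum.)

degen


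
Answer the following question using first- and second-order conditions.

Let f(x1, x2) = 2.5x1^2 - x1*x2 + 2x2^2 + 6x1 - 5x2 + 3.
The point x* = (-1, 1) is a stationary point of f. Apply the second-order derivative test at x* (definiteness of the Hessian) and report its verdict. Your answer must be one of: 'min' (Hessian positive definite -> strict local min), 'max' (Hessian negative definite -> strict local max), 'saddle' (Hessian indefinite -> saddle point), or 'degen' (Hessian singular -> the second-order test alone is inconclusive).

Compute the Hessian H = grad^2 f:
  H = [[5, -1], [-1, 4]]
Verify stationarity: grad f(x*) = H x* + g = (0, 0).
Eigenvalues of H: 3.382, 5.618.
Both eigenvalues > 0, so H is positive definite -> x* is a strict local min.

min


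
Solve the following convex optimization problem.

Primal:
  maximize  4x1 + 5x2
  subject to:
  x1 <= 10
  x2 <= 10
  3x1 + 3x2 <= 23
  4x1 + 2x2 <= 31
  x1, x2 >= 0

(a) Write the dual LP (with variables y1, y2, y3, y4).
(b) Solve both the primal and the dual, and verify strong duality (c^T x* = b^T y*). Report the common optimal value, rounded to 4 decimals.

The standard primal-dual pair for 'max c^T x s.t. A x <= b, x >= 0' is:
  Dual:  min b^T y  s.t.  A^T y >= c,  y >= 0.

So the dual LP is:
  minimize  10y1 + 10y2 + 23y3 + 31y4
  subject to:
    y1 + 3y3 + 4y4 >= 4
    y2 + 3y3 + 2y4 >= 5
    y1, y2, y3, y4 >= 0

Solving the primal: x* = (0, 7.6667).
  primal value c^T x* = 38.3333.
Solving the dual: y* = (0, 0, 1.6667, 0).
  dual value b^T y* = 38.3333.
Strong duality: c^T x* = b^T y*. Confirmed.

38.3333


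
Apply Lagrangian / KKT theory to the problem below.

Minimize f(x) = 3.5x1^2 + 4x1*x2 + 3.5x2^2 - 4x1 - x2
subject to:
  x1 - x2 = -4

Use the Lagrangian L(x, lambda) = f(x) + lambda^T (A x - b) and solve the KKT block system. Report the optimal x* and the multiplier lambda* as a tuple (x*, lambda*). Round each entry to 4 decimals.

Form the Lagrangian:
  L(x, lambda) = (1/2) x^T Q x + c^T x + lambda^T (A x - b)
Stationarity (grad_x L = 0): Q x + c + A^T lambda = 0.
Primal feasibility: A x = b.

This gives the KKT block system:
  [ Q   A^T ] [ x     ]   [-c ]
  [ A    0  ] [ lambda ] = [ b ]

Solving the linear system:
  x*      = (-1.7727, 2.2273)
  lambda* = (7.5)
  f(x*)   = 17.4318

x* = (-1.7727, 2.2273), lambda* = (7.5)


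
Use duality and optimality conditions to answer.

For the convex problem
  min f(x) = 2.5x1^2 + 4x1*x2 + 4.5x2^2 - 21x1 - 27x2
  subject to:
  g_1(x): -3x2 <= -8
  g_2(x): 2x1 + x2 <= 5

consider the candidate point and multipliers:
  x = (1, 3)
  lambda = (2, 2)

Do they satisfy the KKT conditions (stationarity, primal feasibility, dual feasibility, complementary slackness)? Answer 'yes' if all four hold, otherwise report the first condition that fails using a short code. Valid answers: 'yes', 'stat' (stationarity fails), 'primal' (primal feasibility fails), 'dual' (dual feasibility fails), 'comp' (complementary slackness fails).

Gradient of f: grad f(x) = Q x + c = (-4, 4)
Constraint values g_i(x) = a_i^T x - b_i:
  g_1((1, 3)) = -1
  g_2((1, 3)) = 0
Stationarity residual: grad f(x) + sum_i lambda_i a_i = (0, 0)
  -> stationarity OK
Primal feasibility (all g_i <= 0): OK
Dual feasibility (all lambda_i >= 0): OK
Complementary slackness (lambda_i * g_i(x) = 0 for all i): FAILS

Verdict: the first failing condition is complementary_slackness -> comp.

comp


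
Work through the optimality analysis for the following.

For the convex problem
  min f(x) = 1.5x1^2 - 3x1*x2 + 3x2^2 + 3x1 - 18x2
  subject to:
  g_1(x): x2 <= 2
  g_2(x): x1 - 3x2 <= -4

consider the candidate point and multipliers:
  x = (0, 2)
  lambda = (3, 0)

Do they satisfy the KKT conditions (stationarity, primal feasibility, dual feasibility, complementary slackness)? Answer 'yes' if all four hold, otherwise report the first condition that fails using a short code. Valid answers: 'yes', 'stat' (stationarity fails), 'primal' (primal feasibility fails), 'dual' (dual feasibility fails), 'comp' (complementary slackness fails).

Gradient of f: grad f(x) = Q x + c = (-3, -6)
Constraint values g_i(x) = a_i^T x - b_i:
  g_1((0, 2)) = 0
  g_2((0, 2)) = -2
Stationarity residual: grad f(x) + sum_i lambda_i a_i = (-3, -3)
  -> stationarity FAILS
Primal feasibility (all g_i <= 0): OK
Dual feasibility (all lambda_i >= 0): OK
Complementary slackness (lambda_i * g_i(x) = 0 for all i): OK

Verdict: the first failing condition is stationarity -> stat.

stat


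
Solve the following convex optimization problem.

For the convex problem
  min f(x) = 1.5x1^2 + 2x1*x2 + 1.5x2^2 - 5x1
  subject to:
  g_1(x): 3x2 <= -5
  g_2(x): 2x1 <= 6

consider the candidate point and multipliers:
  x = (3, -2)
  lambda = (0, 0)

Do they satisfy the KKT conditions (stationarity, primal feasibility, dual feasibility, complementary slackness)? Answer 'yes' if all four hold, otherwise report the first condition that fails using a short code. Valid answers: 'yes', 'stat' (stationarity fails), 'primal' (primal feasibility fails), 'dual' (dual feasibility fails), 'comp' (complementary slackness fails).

Gradient of f: grad f(x) = Q x + c = (0, 0)
Constraint values g_i(x) = a_i^T x - b_i:
  g_1((3, -2)) = -1
  g_2((3, -2)) = 0
Stationarity residual: grad f(x) + sum_i lambda_i a_i = (0, 0)
  -> stationarity OK
Primal feasibility (all g_i <= 0): OK
Dual feasibility (all lambda_i >= 0): OK
Complementary slackness (lambda_i * g_i(x) = 0 for all i): OK

Verdict: yes, KKT holds.

yes


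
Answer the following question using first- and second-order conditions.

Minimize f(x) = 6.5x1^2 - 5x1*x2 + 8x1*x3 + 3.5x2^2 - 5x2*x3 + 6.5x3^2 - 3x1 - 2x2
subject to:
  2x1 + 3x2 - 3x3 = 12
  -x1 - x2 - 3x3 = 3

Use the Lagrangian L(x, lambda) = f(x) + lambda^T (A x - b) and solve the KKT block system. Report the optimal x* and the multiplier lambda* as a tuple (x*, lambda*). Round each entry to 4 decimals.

Form the Lagrangian:
  L(x, lambda) = (1/2) x^T Q x + c^T x + lambda^T (A x - b)
Stationarity (grad_x L = 0): Q x + c + A^T lambda = 0.
Primal feasibility: A x = b.

This gives the KKT block system:
  [ Q   A^T ] [ x     ]   [-c ]
  [ A    0  ] [ lambda ] = [ b ]

Solving the linear system:
  x*      = (1.8738, 0.8446, -1.9062)
  lambda* = (-2.1862, -2.4846)
  f(x*)   = 13.1885

x* = (1.8738, 0.8446, -1.9062), lambda* = (-2.1862, -2.4846)


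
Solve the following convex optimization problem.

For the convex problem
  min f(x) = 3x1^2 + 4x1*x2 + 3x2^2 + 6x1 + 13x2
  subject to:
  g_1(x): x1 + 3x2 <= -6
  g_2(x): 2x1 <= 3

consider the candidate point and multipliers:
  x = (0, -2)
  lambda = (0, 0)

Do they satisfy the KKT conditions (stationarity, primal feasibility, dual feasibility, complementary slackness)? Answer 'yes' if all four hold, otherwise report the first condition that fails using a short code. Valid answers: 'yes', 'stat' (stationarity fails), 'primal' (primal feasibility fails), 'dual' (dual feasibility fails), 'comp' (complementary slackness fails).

Gradient of f: grad f(x) = Q x + c = (-2, 1)
Constraint values g_i(x) = a_i^T x - b_i:
  g_1((0, -2)) = 0
  g_2((0, -2)) = -3
Stationarity residual: grad f(x) + sum_i lambda_i a_i = (-2, 1)
  -> stationarity FAILS
Primal feasibility (all g_i <= 0): OK
Dual feasibility (all lambda_i >= 0): OK
Complementary slackness (lambda_i * g_i(x) = 0 for all i): OK

Verdict: the first failing condition is stationarity -> stat.

stat


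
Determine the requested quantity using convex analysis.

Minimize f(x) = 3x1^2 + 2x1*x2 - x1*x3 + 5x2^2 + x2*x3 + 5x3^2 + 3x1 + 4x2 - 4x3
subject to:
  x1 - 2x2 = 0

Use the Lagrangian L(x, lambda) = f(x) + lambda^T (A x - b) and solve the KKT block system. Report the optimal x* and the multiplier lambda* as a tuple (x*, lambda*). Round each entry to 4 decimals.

Form the Lagrangian:
  L(x, lambda) = (1/2) x^T Q x + c^T x + lambda^T (A x - b)
Stationarity (grad_x L = 0): Q x + c + A^T lambda = 0.
Primal feasibility: A x = b.

This gives the KKT block system:
  [ Q   A^T ] [ x     ]   [-c ]
  [ A    0  ] [ lambda ] = [ b ]

Solving the linear system:
  x*      = (-0.4582, -0.2291, 0.3771)
  lambda* = (0.5847)
  f(x*)   = -1.8998

x* = (-0.4582, -0.2291, 0.3771), lambda* = (0.5847)


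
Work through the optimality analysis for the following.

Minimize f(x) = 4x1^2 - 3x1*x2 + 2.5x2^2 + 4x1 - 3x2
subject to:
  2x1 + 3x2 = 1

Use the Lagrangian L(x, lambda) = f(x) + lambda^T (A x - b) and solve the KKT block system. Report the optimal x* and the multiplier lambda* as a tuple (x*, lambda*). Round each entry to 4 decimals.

Form the Lagrangian:
  L(x, lambda) = (1/2) x^T Q x + c^T x + lambda^T (A x - b)
Stationarity (grad_x L = 0): Q x + c + A^T lambda = 0.
Primal feasibility: A x = b.

This gives the KKT block system:
  [ Q   A^T ] [ x     ]   [-c ]
  [ A    0  ] [ lambda ] = [ b ]

Solving the linear system:
  x*      = (-0.2734, 0.5156)
  lambda* = (-0.1328)
  f(x*)   = -1.2539

x* = (-0.2734, 0.5156), lambda* = (-0.1328)


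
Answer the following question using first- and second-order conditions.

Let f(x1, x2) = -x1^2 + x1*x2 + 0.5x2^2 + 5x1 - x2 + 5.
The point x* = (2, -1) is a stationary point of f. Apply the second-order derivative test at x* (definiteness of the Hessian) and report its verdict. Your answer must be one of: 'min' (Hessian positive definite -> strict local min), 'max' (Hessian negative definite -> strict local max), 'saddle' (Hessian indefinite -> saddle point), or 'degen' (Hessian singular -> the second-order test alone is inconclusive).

Compute the Hessian H = grad^2 f:
  H = [[-2, 1], [1, 1]]
Verify stationarity: grad f(x*) = H x* + g = (0, 0).
Eigenvalues of H: -2.3028, 1.3028.
Eigenvalues have mixed signs, so H is indefinite -> x* is a saddle point.

saddle


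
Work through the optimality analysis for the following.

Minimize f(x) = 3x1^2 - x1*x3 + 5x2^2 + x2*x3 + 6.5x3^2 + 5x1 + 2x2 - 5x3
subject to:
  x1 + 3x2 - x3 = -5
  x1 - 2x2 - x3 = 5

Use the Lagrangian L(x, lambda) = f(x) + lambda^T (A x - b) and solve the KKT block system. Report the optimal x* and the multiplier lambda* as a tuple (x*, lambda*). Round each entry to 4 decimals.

Form the Lagrangian:
  L(x, lambda) = (1/2) x^T Q x + c^T x + lambda^T (A x - b)
Stationarity (grad_x L = 0): Q x + c + A^T lambda = 0.
Primal feasibility: A x = b.

This gives the KKT block system:
  [ Q   A^T ] [ x     ]   [-c ]
  [ A    0  ] [ lambda ] = [ b ]

Solving the linear system:
  x*      = (0.8235, -2, -0.1765)
  lambda* = (-0.4118, -9.7059)
  f(x*)   = 23.7353

x* = (0.8235, -2, -0.1765), lambda* = (-0.4118, -9.7059)


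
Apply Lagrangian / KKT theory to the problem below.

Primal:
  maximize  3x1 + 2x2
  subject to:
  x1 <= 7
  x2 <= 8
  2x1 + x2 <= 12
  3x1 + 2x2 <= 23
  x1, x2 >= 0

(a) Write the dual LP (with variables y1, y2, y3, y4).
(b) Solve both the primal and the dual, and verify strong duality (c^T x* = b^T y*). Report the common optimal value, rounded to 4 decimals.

The standard primal-dual pair for 'max c^T x s.t. A x <= b, x >= 0' is:
  Dual:  min b^T y  s.t.  A^T y >= c,  y >= 0.

So the dual LP is:
  minimize  7y1 + 8y2 + 12y3 + 23y4
  subject to:
    y1 + 2y3 + 3y4 >= 3
    y2 + y3 + 2y4 >= 2
    y1, y2, y3, y4 >= 0

Solving the primal: x* = (2, 8).
  primal value c^T x* = 22.
Solving the dual: y* = (0, 0.5, 1.5, 0).
  dual value b^T y* = 22.
Strong duality: c^T x* = b^T y*. Confirmed.

22


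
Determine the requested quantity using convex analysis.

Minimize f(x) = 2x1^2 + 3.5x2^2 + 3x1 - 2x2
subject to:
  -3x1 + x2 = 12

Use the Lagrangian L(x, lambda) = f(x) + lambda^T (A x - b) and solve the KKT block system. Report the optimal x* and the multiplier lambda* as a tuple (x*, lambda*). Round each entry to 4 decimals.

Form the Lagrangian:
  L(x, lambda) = (1/2) x^T Q x + c^T x + lambda^T (A x - b)
Stationarity (grad_x L = 0): Q x + c + A^T lambda = 0.
Primal feasibility: A x = b.

This gives the KKT block system:
  [ Q   A^T ] [ x     ]   [-c ]
  [ A    0  ] [ lambda ] = [ b ]

Solving the linear system:
  x*      = (-3.7164, 0.8507)
  lambda* = (-3.9552)
  f(x*)   = 17.306

x* = (-3.7164, 0.8507), lambda* = (-3.9552)


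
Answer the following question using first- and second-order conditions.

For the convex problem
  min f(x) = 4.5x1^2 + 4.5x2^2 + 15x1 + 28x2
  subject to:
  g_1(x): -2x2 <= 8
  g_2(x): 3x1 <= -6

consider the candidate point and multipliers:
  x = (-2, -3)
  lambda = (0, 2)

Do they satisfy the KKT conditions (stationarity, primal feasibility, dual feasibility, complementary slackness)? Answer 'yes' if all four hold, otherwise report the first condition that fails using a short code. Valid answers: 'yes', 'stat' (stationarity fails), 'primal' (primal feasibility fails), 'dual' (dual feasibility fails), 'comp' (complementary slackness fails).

Gradient of f: grad f(x) = Q x + c = (-3, 1)
Constraint values g_i(x) = a_i^T x - b_i:
  g_1((-2, -3)) = -2
  g_2((-2, -3)) = 0
Stationarity residual: grad f(x) + sum_i lambda_i a_i = (3, 1)
  -> stationarity FAILS
Primal feasibility (all g_i <= 0): OK
Dual feasibility (all lambda_i >= 0): OK
Complementary slackness (lambda_i * g_i(x) = 0 for all i): OK

Verdict: the first failing condition is stationarity -> stat.

stat


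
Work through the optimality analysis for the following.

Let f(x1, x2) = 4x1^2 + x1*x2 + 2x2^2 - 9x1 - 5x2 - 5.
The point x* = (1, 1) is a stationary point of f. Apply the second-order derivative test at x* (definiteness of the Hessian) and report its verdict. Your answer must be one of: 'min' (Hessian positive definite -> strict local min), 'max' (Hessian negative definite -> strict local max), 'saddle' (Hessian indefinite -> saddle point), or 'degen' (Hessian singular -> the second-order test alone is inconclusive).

Compute the Hessian H = grad^2 f:
  H = [[8, 1], [1, 4]]
Verify stationarity: grad f(x*) = H x* + g = (0, 0).
Eigenvalues of H: 3.7639, 8.2361.
Both eigenvalues > 0, so H is positive definite -> x* is a strict local min.

min


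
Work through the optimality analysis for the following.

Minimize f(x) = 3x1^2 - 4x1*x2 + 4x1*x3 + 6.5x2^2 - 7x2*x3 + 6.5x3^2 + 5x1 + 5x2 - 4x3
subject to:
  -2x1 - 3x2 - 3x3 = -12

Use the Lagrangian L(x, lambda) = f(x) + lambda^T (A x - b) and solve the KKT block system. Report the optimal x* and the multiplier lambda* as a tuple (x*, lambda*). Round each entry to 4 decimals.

Form the Lagrangian:
  L(x, lambda) = (1/2) x^T Q x + c^T x + lambda^T (A x - b)
Stationarity (grad_x L = 0): Q x + c + A^T lambda = 0.
Primal feasibility: A x = b.

This gives the KKT block system:
  [ Q   A^T ] [ x     ]   [-c ]
  [ A    0  ] [ lambda ] = [ b ]

Solving the linear system:
  x*      = (0.2674, 1.7393, 2.0824)
  lambda* = (3.9884)
  f(x*)   = 24.7825

x* = (0.2674, 1.7393, 2.0824), lambda* = (3.9884)


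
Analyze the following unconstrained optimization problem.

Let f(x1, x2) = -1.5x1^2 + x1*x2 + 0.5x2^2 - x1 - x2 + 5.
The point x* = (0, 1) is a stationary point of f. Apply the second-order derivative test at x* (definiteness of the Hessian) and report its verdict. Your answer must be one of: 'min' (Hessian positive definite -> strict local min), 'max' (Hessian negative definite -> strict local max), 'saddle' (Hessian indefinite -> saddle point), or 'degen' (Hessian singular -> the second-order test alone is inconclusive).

Compute the Hessian H = grad^2 f:
  H = [[-3, 1], [1, 1]]
Verify stationarity: grad f(x*) = H x* + g = (0, 0).
Eigenvalues of H: -3.2361, 1.2361.
Eigenvalues have mixed signs, so H is indefinite -> x* is a saddle point.

saddle


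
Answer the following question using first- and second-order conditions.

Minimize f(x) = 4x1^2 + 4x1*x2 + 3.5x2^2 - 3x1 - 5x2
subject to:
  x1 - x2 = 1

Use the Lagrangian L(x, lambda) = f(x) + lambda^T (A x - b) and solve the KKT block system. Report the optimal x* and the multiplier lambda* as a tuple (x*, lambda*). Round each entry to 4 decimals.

Form the Lagrangian:
  L(x, lambda) = (1/2) x^T Q x + c^T x + lambda^T (A x - b)
Stationarity (grad_x L = 0): Q x + c + A^T lambda = 0.
Primal feasibility: A x = b.

This gives the KKT block system:
  [ Q   A^T ] [ x     ]   [-c ]
  [ A    0  ] [ lambda ] = [ b ]

Solving the linear system:
  x*      = (0.8261, -0.1739)
  lambda* = (-2.913)
  f(x*)   = 0.6522

x* = (0.8261, -0.1739), lambda* = (-2.913)


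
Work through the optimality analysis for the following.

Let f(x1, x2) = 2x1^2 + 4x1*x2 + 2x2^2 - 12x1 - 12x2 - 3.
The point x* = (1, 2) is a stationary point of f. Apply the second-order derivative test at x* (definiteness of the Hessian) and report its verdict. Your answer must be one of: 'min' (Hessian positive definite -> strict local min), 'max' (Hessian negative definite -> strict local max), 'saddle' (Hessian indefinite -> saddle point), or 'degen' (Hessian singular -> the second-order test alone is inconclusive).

Compute the Hessian H = grad^2 f:
  H = [[4, 4], [4, 4]]
Verify stationarity: grad f(x*) = H x* + g = (0, 0).
Eigenvalues of H: 0, 8.
H has a zero eigenvalue (singular; positive semidefinite but not definite), so H is neither positive definite, negative definite, nor indefinite. The second-order test alone is inconclusive -> degen.
(Indeed, f is constant along the null direction of H through x*, so x* is not a strict local extremum.)

degen


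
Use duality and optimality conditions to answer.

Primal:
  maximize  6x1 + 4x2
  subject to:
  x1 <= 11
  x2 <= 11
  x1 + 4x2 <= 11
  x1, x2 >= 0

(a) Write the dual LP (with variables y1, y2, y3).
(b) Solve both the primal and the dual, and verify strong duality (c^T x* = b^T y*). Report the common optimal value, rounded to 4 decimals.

The standard primal-dual pair for 'max c^T x s.t. A x <= b, x >= 0' is:
  Dual:  min b^T y  s.t.  A^T y >= c,  y >= 0.

So the dual LP is:
  minimize  11y1 + 11y2 + 11y3
  subject to:
    y1 + y3 >= 6
    y2 + 4y3 >= 4
    y1, y2, y3 >= 0

Solving the primal: x* = (11, 0).
  primal value c^T x* = 66.
Solving the dual: y* = (5, 0, 1).
  dual value b^T y* = 66.
Strong duality: c^T x* = b^T y*. Confirmed.

66


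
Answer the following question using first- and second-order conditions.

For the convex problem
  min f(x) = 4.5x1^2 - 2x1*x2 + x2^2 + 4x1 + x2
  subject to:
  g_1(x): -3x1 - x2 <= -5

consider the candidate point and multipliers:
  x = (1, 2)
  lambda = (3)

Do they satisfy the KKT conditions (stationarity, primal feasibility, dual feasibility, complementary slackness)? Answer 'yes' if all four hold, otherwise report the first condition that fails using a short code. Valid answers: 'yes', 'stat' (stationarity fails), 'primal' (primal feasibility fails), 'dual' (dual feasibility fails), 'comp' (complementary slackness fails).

Gradient of f: grad f(x) = Q x + c = (9, 3)
Constraint values g_i(x) = a_i^T x - b_i:
  g_1((1, 2)) = 0
Stationarity residual: grad f(x) + sum_i lambda_i a_i = (0, 0)
  -> stationarity OK
Primal feasibility (all g_i <= 0): OK
Dual feasibility (all lambda_i >= 0): OK
Complementary slackness (lambda_i * g_i(x) = 0 for all i): OK

Verdict: yes, KKT holds.

yes


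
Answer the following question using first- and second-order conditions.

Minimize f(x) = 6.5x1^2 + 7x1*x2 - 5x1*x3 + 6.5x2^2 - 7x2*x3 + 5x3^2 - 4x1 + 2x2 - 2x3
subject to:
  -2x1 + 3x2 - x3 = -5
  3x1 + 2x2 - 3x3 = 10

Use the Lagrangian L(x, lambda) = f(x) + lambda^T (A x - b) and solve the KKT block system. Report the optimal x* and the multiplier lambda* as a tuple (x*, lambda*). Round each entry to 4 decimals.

Form the Lagrangian:
  L(x, lambda) = (1/2) x^T Q x + c^T x + lambda^T (A x - b)
Stationarity (grad_x L = 0): Q x + c + A^T lambda = 0.
Primal feasibility: A x = b.

This gives the KKT block system:
  [ Q   A^T ] [ x     ]   [-c ]
  [ A    0  ] [ lambda ] = [ b ]

Solving the linear system:
  x*      = (1.9877, -1.0158, -2.0228)
  lambda* = (-0.0706, -8.3285)
  f(x*)   = 38.4974

x* = (1.9877, -1.0158, -2.0228), lambda* = (-0.0706, -8.3285)


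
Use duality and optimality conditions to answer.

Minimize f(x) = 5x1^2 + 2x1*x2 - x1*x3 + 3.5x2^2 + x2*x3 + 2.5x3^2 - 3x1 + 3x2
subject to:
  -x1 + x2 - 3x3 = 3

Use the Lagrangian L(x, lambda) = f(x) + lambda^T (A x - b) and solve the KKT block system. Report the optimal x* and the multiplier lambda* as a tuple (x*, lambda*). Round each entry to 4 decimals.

Form the Lagrangian:
  L(x, lambda) = (1/2) x^T Q x + c^T x + lambda^T (A x - b)
Stationarity (grad_x L = 0): Q x + c + A^T lambda = 0.
Primal feasibility: A x = b.

This gives the KKT block system:
  [ Q   A^T ] [ x     ]   [-c ]
  [ A    0  ] [ lambda ] = [ b ]

Solving the linear system:
  x*      = (0.0327, -0.0436, -1.0255)
  lambda* = (-1.7345)
  f(x*)   = 2.4873

x* = (0.0327, -0.0436, -1.0255), lambda* = (-1.7345)


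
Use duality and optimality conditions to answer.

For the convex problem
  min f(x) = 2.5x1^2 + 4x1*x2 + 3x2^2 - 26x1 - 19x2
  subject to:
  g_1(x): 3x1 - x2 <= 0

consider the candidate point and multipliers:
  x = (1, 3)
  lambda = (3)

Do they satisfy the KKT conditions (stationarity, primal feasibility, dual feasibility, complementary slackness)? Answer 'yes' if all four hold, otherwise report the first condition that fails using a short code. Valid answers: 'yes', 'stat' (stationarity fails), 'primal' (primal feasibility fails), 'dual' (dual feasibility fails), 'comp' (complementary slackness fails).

Gradient of f: grad f(x) = Q x + c = (-9, 3)
Constraint values g_i(x) = a_i^T x - b_i:
  g_1((1, 3)) = 0
Stationarity residual: grad f(x) + sum_i lambda_i a_i = (0, 0)
  -> stationarity OK
Primal feasibility (all g_i <= 0): OK
Dual feasibility (all lambda_i >= 0): OK
Complementary slackness (lambda_i * g_i(x) = 0 for all i): OK

Verdict: yes, KKT holds.

yes


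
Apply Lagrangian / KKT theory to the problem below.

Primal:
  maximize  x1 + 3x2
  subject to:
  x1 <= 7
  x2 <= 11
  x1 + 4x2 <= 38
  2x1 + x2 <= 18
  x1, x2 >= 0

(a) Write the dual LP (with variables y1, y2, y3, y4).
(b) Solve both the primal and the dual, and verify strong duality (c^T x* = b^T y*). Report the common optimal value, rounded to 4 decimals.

The standard primal-dual pair for 'max c^T x s.t. A x <= b, x >= 0' is:
  Dual:  min b^T y  s.t.  A^T y >= c,  y >= 0.

So the dual LP is:
  minimize  7y1 + 11y2 + 38y3 + 18y4
  subject to:
    y1 + y3 + 2y4 >= 1
    y2 + 4y3 + y4 >= 3
    y1, y2, y3, y4 >= 0

Solving the primal: x* = (4.8571, 8.2857).
  primal value c^T x* = 29.7143.
Solving the dual: y* = (0, 0, 0.7143, 0.1429).
  dual value b^T y* = 29.7143.
Strong duality: c^T x* = b^T y*. Confirmed.

29.7143


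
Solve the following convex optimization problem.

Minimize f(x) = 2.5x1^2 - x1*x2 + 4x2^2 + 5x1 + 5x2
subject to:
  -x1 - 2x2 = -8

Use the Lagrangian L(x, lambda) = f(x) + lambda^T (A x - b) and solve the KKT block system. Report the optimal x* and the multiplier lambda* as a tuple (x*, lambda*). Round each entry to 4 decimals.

Form the Lagrangian:
  L(x, lambda) = (1/2) x^T Q x + c^T x + lambda^T (A x - b)
Stationarity (grad_x L = 0): Q x + c + A^T lambda = 0.
Primal feasibility: A x = b.

This gives the KKT block system:
  [ Q   A^T ] [ x     ]   [-c ]
  [ A    0  ] [ lambda ] = [ b ]

Solving the linear system:
  x*      = (2.1875, 2.9062)
  lambda* = (13.0312)
  f(x*)   = 64.8594

x* = (2.1875, 2.9062), lambda* = (13.0312)


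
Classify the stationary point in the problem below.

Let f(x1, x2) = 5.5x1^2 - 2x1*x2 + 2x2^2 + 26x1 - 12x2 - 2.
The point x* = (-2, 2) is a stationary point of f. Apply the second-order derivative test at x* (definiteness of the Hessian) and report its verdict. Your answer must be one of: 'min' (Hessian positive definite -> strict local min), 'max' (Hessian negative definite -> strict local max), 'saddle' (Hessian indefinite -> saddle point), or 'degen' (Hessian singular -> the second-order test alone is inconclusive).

Compute the Hessian H = grad^2 f:
  H = [[11, -2], [-2, 4]]
Verify stationarity: grad f(x*) = H x* + g = (0, 0).
Eigenvalues of H: 3.4689, 11.5311.
Both eigenvalues > 0, so H is positive definite -> x* is a strict local min.

min


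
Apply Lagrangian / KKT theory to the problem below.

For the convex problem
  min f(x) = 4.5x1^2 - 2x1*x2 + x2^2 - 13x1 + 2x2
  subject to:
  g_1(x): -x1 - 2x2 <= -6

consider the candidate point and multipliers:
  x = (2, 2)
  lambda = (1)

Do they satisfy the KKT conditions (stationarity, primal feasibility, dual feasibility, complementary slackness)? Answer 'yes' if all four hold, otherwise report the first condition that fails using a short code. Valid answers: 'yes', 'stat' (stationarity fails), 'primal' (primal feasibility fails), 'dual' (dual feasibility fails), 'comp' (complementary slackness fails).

Gradient of f: grad f(x) = Q x + c = (1, 2)
Constraint values g_i(x) = a_i^T x - b_i:
  g_1((2, 2)) = 0
Stationarity residual: grad f(x) + sum_i lambda_i a_i = (0, 0)
  -> stationarity OK
Primal feasibility (all g_i <= 0): OK
Dual feasibility (all lambda_i >= 0): OK
Complementary slackness (lambda_i * g_i(x) = 0 for all i): OK

Verdict: yes, KKT holds.

yes


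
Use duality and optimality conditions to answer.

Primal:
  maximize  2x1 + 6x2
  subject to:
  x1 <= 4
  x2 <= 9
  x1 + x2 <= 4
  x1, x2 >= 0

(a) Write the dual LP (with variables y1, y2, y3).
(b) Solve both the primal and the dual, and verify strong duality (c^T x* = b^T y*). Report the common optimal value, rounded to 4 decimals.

The standard primal-dual pair for 'max c^T x s.t. A x <= b, x >= 0' is:
  Dual:  min b^T y  s.t.  A^T y >= c,  y >= 0.

So the dual LP is:
  minimize  4y1 + 9y2 + 4y3
  subject to:
    y1 + y3 >= 2
    y2 + y3 >= 6
    y1, y2, y3 >= 0

Solving the primal: x* = (0, 4).
  primal value c^T x* = 24.
Solving the dual: y* = (0, 0, 6).
  dual value b^T y* = 24.
Strong duality: c^T x* = b^T y*. Confirmed.

24


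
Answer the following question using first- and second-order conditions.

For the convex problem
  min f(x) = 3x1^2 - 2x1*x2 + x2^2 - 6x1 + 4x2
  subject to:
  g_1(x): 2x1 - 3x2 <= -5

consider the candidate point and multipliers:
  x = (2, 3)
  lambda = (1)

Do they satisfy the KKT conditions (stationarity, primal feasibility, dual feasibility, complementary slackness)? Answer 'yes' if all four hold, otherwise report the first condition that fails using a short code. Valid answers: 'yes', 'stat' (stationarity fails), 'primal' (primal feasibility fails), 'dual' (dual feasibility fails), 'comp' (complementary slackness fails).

Gradient of f: grad f(x) = Q x + c = (0, 6)
Constraint values g_i(x) = a_i^T x - b_i:
  g_1((2, 3)) = 0
Stationarity residual: grad f(x) + sum_i lambda_i a_i = (2, 3)
  -> stationarity FAILS
Primal feasibility (all g_i <= 0): OK
Dual feasibility (all lambda_i >= 0): OK
Complementary slackness (lambda_i * g_i(x) = 0 for all i): OK

Verdict: the first failing condition is stationarity -> stat.

stat


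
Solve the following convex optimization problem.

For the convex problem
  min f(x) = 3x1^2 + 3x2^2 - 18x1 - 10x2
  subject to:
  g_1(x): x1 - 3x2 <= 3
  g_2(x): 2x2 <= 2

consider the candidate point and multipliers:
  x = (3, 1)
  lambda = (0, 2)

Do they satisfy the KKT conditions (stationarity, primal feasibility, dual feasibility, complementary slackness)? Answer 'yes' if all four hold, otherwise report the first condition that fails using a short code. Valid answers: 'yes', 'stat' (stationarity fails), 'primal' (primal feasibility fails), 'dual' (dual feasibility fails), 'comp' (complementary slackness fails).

Gradient of f: grad f(x) = Q x + c = (0, -4)
Constraint values g_i(x) = a_i^T x - b_i:
  g_1((3, 1)) = -3
  g_2((3, 1)) = 0
Stationarity residual: grad f(x) + sum_i lambda_i a_i = (0, 0)
  -> stationarity OK
Primal feasibility (all g_i <= 0): OK
Dual feasibility (all lambda_i >= 0): OK
Complementary slackness (lambda_i * g_i(x) = 0 for all i): OK

Verdict: yes, KKT holds.

yes


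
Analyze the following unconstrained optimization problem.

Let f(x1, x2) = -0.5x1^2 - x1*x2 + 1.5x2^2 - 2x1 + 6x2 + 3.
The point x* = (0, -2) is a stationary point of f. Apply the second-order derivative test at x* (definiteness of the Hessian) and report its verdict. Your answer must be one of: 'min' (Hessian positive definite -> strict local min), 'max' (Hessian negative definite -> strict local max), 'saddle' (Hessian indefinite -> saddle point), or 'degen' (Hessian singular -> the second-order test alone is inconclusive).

Compute the Hessian H = grad^2 f:
  H = [[-1, -1], [-1, 3]]
Verify stationarity: grad f(x*) = H x* + g = (0, 0).
Eigenvalues of H: -1.2361, 3.2361.
Eigenvalues have mixed signs, so H is indefinite -> x* is a saddle point.

saddle


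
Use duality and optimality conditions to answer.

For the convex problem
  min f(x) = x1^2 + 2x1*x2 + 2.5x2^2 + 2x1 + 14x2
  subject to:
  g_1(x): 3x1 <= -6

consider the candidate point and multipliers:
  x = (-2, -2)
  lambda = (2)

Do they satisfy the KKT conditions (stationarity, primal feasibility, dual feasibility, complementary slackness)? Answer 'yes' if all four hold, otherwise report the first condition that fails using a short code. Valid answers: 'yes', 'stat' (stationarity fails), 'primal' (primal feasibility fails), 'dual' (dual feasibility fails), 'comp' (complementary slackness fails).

Gradient of f: grad f(x) = Q x + c = (-6, 0)
Constraint values g_i(x) = a_i^T x - b_i:
  g_1((-2, -2)) = 0
Stationarity residual: grad f(x) + sum_i lambda_i a_i = (0, 0)
  -> stationarity OK
Primal feasibility (all g_i <= 0): OK
Dual feasibility (all lambda_i >= 0): OK
Complementary slackness (lambda_i * g_i(x) = 0 for all i): OK

Verdict: yes, KKT holds.

yes


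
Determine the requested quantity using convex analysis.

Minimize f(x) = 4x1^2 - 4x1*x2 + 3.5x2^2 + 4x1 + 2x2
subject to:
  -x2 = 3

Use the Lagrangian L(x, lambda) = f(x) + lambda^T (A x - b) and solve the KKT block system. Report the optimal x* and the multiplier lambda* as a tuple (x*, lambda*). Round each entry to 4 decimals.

Form the Lagrangian:
  L(x, lambda) = (1/2) x^T Q x + c^T x + lambda^T (A x - b)
Stationarity (grad_x L = 0): Q x + c + A^T lambda = 0.
Primal feasibility: A x = b.

This gives the KKT block system:
  [ Q   A^T ] [ x     ]   [-c ]
  [ A    0  ] [ lambda ] = [ b ]

Solving the linear system:
  x*      = (-2, -3)
  lambda* = (-11)
  f(x*)   = 9.5

x* = (-2, -3), lambda* = (-11)


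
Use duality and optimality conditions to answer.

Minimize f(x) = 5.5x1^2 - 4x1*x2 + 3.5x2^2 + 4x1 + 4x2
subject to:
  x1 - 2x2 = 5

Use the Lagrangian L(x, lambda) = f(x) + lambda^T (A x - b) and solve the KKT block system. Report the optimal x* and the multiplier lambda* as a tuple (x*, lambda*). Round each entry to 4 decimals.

Form the Lagrangian:
  L(x, lambda) = (1/2) x^T Q x + c^T x + lambda^T (A x - b)
Stationarity (grad_x L = 0): Q x + c + A^T lambda = 0.
Primal feasibility: A x = b.

This gives the KKT block system:
  [ Q   A^T ] [ x     ]   [-c ]
  [ A    0  ] [ lambda ] = [ b ]

Solving the linear system:
  x*      = (-0.8286, -2.9143)
  lambda* = (-6.5429)
  f(x*)   = 8.8714

x* = (-0.8286, -2.9143), lambda* = (-6.5429)


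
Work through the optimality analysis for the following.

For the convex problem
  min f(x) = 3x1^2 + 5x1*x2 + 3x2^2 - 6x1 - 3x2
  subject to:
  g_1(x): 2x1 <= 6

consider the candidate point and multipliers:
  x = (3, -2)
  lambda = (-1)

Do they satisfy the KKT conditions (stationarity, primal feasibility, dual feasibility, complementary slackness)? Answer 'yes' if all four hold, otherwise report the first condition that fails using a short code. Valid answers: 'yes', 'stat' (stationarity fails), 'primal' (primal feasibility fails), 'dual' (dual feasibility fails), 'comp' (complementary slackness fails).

Gradient of f: grad f(x) = Q x + c = (2, 0)
Constraint values g_i(x) = a_i^T x - b_i:
  g_1((3, -2)) = 0
Stationarity residual: grad f(x) + sum_i lambda_i a_i = (0, 0)
  -> stationarity OK
Primal feasibility (all g_i <= 0): OK
Dual feasibility (all lambda_i >= 0): FAILS
Complementary slackness (lambda_i * g_i(x) = 0 for all i): OK

Verdict: the first failing condition is dual_feasibility -> dual.

dual


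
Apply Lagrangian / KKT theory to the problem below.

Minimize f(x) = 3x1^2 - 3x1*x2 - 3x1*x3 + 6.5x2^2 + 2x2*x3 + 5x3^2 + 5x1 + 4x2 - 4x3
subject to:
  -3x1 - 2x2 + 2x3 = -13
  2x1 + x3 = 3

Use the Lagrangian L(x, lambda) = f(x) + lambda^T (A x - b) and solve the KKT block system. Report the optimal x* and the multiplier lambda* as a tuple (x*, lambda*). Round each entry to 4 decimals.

Form the Lagrangian:
  L(x, lambda) = (1/2) x^T Q x + c^T x + lambda^T (A x - b)
Stationarity (grad_x L = 0): Q x + c + A^T lambda = 0.
Primal feasibility: A x = b.

This gives the KKT block system:
  [ Q   A^T ] [ x     ]   [-c ]
  [ A    0  ] [ lambda ] = [ b ]

Solving the linear system:
  x*      = (2.215, 1.7474, -1.43)
  lambda* = (8.6056, 4.2394)
  f(x*)   = 61.47

x* = (2.215, 1.7474, -1.43), lambda* = (8.6056, 4.2394)


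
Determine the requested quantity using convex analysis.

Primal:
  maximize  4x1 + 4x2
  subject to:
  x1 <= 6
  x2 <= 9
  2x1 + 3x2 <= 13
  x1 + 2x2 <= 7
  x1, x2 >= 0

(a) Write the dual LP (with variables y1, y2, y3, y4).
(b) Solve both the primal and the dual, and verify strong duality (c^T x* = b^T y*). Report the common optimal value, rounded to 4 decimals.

The standard primal-dual pair for 'max c^T x s.t. A x <= b, x >= 0' is:
  Dual:  min b^T y  s.t.  A^T y >= c,  y >= 0.

So the dual LP is:
  minimize  6y1 + 9y2 + 13y3 + 7y4
  subject to:
    y1 + 2y3 + y4 >= 4
    y2 + 3y3 + 2y4 >= 4
    y1, y2, y3, y4 >= 0

Solving the primal: x* = (6, 0.3333).
  primal value c^T x* = 25.3333.
Solving the dual: y* = (1.3333, 0, 1.3333, 0).
  dual value b^T y* = 25.3333.
Strong duality: c^T x* = b^T y*. Confirmed.

25.3333


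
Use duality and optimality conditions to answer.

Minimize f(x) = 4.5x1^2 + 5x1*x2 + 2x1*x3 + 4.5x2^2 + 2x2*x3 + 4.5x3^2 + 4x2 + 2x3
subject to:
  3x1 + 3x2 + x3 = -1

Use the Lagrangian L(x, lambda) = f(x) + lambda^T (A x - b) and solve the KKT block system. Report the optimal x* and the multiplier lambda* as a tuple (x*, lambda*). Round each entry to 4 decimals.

Form the Lagrangian:
  L(x, lambda) = (1/2) x^T Q x + c^T x + lambda^T (A x - b)
Stationarity (grad_x L = 0): Q x + c + A^T lambda = 0.
Primal feasibility: A x = b.

This gives the KKT block system:
  [ Q   A^T ] [ x     ]   [-c ]
  [ A    0  ] [ lambda ] = [ b ]

Solving the linear system:
  x*      = (0.3618, -0.6382, -0.1711)
  lambda* = (0.0921)
  f(x*)   = -1.4013

x* = (0.3618, -0.6382, -0.1711), lambda* = (0.0921)


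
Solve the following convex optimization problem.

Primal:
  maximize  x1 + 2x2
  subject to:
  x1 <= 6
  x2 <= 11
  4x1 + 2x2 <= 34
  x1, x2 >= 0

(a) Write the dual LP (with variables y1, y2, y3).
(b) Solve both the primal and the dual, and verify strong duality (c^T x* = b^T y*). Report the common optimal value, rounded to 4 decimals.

The standard primal-dual pair for 'max c^T x s.t. A x <= b, x >= 0' is:
  Dual:  min b^T y  s.t.  A^T y >= c,  y >= 0.

So the dual LP is:
  minimize  6y1 + 11y2 + 34y3
  subject to:
    y1 + 4y3 >= 1
    y2 + 2y3 >= 2
    y1, y2, y3 >= 0

Solving the primal: x* = (3, 11).
  primal value c^T x* = 25.
Solving the dual: y* = (0, 1.5, 0.25).
  dual value b^T y* = 25.
Strong duality: c^T x* = b^T y*. Confirmed.

25


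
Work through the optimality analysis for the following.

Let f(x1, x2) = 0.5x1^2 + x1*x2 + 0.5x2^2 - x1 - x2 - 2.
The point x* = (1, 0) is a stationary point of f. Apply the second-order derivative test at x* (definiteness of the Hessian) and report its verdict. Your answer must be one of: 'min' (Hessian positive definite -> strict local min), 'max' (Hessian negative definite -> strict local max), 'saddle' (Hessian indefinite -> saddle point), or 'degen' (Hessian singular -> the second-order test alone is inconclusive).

Compute the Hessian H = grad^2 f:
  H = [[1, 1], [1, 1]]
Verify stationarity: grad f(x*) = H x* + g = (0, 0).
Eigenvalues of H: 0, 2.
H has a zero eigenvalue (singular; positive semidefinite but not definite), so H is neither positive definite, negative definite, nor indefinite. The second-order test alone is inconclusive -> degen.
(Indeed, f is constant along the null direction of H through x*, so x* is not a strict local extremum.)

degen


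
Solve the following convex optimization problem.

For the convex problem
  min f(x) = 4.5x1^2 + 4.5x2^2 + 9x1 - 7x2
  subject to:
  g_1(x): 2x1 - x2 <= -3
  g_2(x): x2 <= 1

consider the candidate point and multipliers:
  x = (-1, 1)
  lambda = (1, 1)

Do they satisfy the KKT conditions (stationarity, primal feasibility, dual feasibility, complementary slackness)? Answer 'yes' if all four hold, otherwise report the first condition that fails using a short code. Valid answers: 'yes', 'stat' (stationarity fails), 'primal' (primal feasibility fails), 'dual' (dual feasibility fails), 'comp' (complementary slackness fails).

Gradient of f: grad f(x) = Q x + c = (0, 2)
Constraint values g_i(x) = a_i^T x - b_i:
  g_1((-1, 1)) = 0
  g_2((-1, 1)) = 0
Stationarity residual: grad f(x) + sum_i lambda_i a_i = (2, 2)
  -> stationarity FAILS
Primal feasibility (all g_i <= 0): OK
Dual feasibility (all lambda_i >= 0): OK
Complementary slackness (lambda_i * g_i(x) = 0 for all i): OK

Verdict: the first failing condition is stationarity -> stat.

stat
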